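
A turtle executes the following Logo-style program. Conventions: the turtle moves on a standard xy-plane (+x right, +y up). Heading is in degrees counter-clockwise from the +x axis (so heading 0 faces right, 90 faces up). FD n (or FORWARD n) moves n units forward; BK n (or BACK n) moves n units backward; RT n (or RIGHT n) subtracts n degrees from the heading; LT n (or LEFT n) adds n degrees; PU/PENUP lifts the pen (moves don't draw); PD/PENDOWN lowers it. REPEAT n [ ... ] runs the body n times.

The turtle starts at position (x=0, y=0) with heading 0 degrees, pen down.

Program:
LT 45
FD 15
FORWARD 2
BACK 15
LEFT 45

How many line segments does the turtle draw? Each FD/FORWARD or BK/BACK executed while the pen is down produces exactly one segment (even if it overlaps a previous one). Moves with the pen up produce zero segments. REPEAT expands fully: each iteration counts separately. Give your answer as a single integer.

Executing turtle program step by step:
Start: pos=(0,0), heading=0, pen down
LT 45: heading 0 -> 45
FD 15: (0,0) -> (10.607,10.607) [heading=45, draw]
FD 2: (10.607,10.607) -> (12.021,12.021) [heading=45, draw]
BK 15: (12.021,12.021) -> (1.414,1.414) [heading=45, draw]
LT 45: heading 45 -> 90
Final: pos=(1.414,1.414), heading=90, 3 segment(s) drawn
Segments drawn: 3

Answer: 3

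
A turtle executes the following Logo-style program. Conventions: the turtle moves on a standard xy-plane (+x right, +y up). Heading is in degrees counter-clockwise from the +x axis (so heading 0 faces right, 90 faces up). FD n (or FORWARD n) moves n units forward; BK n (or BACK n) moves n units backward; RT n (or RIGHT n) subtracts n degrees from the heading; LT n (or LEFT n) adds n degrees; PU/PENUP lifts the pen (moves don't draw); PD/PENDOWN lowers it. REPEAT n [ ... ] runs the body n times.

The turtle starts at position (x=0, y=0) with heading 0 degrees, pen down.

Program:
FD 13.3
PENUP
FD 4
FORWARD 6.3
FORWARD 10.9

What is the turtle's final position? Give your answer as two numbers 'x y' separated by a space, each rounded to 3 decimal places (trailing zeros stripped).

Answer: 34.5 0

Derivation:
Executing turtle program step by step:
Start: pos=(0,0), heading=0, pen down
FD 13.3: (0,0) -> (13.3,0) [heading=0, draw]
PU: pen up
FD 4: (13.3,0) -> (17.3,0) [heading=0, move]
FD 6.3: (17.3,0) -> (23.6,0) [heading=0, move]
FD 10.9: (23.6,0) -> (34.5,0) [heading=0, move]
Final: pos=(34.5,0), heading=0, 1 segment(s) drawn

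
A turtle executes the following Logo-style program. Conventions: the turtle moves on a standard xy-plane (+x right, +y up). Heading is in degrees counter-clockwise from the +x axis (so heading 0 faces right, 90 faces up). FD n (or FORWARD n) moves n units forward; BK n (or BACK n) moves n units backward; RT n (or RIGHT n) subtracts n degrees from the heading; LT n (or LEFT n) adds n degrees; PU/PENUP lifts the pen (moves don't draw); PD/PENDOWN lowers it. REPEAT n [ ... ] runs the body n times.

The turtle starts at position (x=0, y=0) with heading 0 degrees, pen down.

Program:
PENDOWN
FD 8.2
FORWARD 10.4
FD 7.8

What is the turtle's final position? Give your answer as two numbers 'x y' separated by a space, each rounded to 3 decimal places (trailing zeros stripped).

Executing turtle program step by step:
Start: pos=(0,0), heading=0, pen down
PD: pen down
FD 8.2: (0,0) -> (8.2,0) [heading=0, draw]
FD 10.4: (8.2,0) -> (18.6,0) [heading=0, draw]
FD 7.8: (18.6,0) -> (26.4,0) [heading=0, draw]
Final: pos=(26.4,0), heading=0, 3 segment(s) drawn

Answer: 26.4 0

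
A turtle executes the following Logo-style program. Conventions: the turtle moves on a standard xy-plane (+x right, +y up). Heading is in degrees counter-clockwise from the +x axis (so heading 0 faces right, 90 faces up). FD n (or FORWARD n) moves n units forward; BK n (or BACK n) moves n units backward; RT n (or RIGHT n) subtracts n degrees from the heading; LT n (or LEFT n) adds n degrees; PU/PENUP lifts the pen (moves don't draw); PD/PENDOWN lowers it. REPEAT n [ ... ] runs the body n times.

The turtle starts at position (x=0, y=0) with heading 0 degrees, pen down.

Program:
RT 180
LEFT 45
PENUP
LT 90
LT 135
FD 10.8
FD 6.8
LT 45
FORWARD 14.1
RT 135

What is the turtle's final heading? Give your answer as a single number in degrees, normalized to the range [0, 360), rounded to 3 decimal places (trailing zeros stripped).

Executing turtle program step by step:
Start: pos=(0,0), heading=0, pen down
RT 180: heading 0 -> 180
LT 45: heading 180 -> 225
PU: pen up
LT 90: heading 225 -> 315
LT 135: heading 315 -> 90
FD 10.8: (0,0) -> (0,10.8) [heading=90, move]
FD 6.8: (0,10.8) -> (0,17.6) [heading=90, move]
LT 45: heading 90 -> 135
FD 14.1: (0,17.6) -> (-9.97,27.57) [heading=135, move]
RT 135: heading 135 -> 0
Final: pos=(-9.97,27.57), heading=0, 0 segment(s) drawn

Answer: 0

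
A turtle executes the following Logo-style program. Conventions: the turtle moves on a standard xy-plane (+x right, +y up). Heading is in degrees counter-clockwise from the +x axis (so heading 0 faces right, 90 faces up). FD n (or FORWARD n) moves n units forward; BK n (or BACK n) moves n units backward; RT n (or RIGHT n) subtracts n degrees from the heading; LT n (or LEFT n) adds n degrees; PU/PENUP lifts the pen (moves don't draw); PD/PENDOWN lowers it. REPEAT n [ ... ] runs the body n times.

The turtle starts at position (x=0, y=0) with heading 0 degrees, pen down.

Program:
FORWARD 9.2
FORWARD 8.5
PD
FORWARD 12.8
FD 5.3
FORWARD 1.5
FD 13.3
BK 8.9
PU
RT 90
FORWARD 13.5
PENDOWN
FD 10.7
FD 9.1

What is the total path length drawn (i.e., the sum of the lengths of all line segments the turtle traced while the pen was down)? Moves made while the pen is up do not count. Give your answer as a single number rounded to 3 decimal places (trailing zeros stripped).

Answer: 79.3

Derivation:
Executing turtle program step by step:
Start: pos=(0,0), heading=0, pen down
FD 9.2: (0,0) -> (9.2,0) [heading=0, draw]
FD 8.5: (9.2,0) -> (17.7,0) [heading=0, draw]
PD: pen down
FD 12.8: (17.7,0) -> (30.5,0) [heading=0, draw]
FD 5.3: (30.5,0) -> (35.8,0) [heading=0, draw]
FD 1.5: (35.8,0) -> (37.3,0) [heading=0, draw]
FD 13.3: (37.3,0) -> (50.6,0) [heading=0, draw]
BK 8.9: (50.6,0) -> (41.7,0) [heading=0, draw]
PU: pen up
RT 90: heading 0 -> 270
FD 13.5: (41.7,0) -> (41.7,-13.5) [heading=270, move]
PD: pen down
FD 10.7: (41.7,-13.5) -> (41.7,-24.2) [heading=270, draw]
FD 9.1: (41.7,-24.2) -> (41.7,-33.3) [heading=270, draw]
Final: pos=(41.7,-33.3), heading=270, 9 segment(s) drawn

Segment lengths:
  seg 1: (0,0) -> (9.2,0), length = 9.2
  seg 2: (9.2,0) -> (17.7,0), length = 8.5
  seg 3: (17.7,0) -> (30.5,0), length = 12.8
  seg 4: (30.5,0) -> (35.8,0), length = 5.3
  seg 5: (35.8,0) -> (37.3,0), length = 1.5
  seg 6: (37.3,0) -> (50.6,0), length = 13.3
  seg 7: (50.6,0) -> (41.7,0), length = 8.9
  seg 8: (41.7,-13.5) -> (41.7,-24.2), length = 10.7
  seg 9: (41.7,-24.2) -> (41.7,-33.3), length = 9.1
Total = 79.3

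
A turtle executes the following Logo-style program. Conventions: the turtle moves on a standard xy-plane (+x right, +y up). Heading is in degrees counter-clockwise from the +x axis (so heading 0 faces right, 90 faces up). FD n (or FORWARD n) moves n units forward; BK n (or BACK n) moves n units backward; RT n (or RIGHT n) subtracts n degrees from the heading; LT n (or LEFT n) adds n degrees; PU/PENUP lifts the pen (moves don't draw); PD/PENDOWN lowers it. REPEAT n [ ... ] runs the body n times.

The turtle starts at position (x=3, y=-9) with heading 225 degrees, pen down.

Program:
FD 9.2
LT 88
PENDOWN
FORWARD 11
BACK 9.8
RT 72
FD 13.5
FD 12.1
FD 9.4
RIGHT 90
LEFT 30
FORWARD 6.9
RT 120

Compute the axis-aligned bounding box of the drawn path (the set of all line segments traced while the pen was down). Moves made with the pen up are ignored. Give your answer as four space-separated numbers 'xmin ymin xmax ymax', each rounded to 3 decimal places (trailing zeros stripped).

Answer: -26.554 -47.115 3.997 -9

Derivation:
Executing turtle program step by step:
Start: pos=(3,-9), heading=225, pen down
FD 9.2: (3,-9) -> (-3.505,-15.505) [heading=225, draw]
LT 88: heading 225 -> 313
PD: pen down
FD 11: (-3.505,-15.505) -> (3.997,-23.55) [heading=313, draw]
BK 9.8: (3.997,-23.55) -> (-2.687,-16.383) [heading=313, draw]
RT 72: heading 313 -> 241
FD 13.5: (-2.687,-16.383) -> (-9.232,-28.19) [heading=241, draw]
FD 12.1: (-9.232,-28.19) -> (-15.098,-38.773) [heading=241, draw]
FD 9.4: (-15.098,-38.773) -> (-19.655,-46.995) [heading=241, draw]
RT 90: heading 241 -> 151
LT 30: heading 151 -> 181
FD 6.9: (-19.655,-46.995) -> (-26.554,-47.115) [heading=181, draw]
RT 120: heading 181 -> 61
Final: pos=(-26.554,-47.115), heading=61, 7 segment(s) drawn

Segment endpoints: x in {-26.554, -19.655, -15.098, -9.232, -3.505, -2.687, 3, 3.997}, y in {-47.115, -46.995, -38.773, -28.19, -23.55, -16.383, -15.505, -9}
xmin=-26.554, ymin=-47.115, xmax=3.997, ymax=-9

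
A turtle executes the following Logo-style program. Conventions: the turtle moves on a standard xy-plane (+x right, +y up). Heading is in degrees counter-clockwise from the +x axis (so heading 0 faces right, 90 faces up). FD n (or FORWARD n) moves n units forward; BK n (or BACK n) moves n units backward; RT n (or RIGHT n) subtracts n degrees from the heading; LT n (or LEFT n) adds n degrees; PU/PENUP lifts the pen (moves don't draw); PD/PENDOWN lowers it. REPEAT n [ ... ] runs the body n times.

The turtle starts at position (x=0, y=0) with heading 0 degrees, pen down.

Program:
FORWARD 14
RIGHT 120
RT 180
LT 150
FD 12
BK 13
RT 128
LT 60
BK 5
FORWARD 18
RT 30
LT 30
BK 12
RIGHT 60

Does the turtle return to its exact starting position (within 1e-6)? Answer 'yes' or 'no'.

Executing turtle program step by step:
Start: pos=(0,0), heading=0, pen down
FD 14: (0,0) -> (14,0) [heading=0, draw]
RT 120: heading 0 -> 240
RT 180: heading 240 -> 60
LT 150: heading 60 -> 210
FD 12: (14,0) -> (3.608,-6) [heading=210, draw]
BK 13: (3.608,-6) -> (14.866,0.5) [heading=210, draw]
RT 128: heading 210 -> 82
LT 60: heading 82 -> 142
BK 5: (14.866,0.5) -> (18.806,-2.578) [heading=142, draw]
FD 18: (18.806,-2.578) -> (4.622,8.504) [heading=142, draw]
RT 30: heading 142 -> 112
LT 30: heading 112 -> 142
BK 12: (4.622,8.504) -> (14.078,1.116) [heading=142, draw]
RT 60: heading 142 -> 82
Final: pos=(14.078,1.116), heading=82, 6 segment(s) drawn

Start position: (0, 0)
Final position: (14.078, 1.116)
Distance = 14.122; >= 1e-6 -> NOT closed

Answer: no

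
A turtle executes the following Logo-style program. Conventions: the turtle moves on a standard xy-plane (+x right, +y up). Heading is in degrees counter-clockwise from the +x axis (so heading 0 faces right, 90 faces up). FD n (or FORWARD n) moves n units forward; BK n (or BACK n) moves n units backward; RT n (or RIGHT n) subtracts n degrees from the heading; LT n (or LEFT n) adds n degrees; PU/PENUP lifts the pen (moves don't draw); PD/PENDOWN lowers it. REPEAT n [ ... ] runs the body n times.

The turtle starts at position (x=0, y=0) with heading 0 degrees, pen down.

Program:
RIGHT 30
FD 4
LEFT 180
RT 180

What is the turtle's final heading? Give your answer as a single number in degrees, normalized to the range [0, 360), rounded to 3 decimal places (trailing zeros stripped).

Executing turtle program step by step:
Start: pos=(0,0), heading=0, pen down
RT 30: heading 0 -> 330
FD 4: (0,0) -> (3.464,-2) [heading=330, draw]
LT 180: heading 330 -> 150
RT 180: heading 150 -> 330
Final: pos=(3.464,-2), heading=330, 1 segment(s) drawn

Answer: 330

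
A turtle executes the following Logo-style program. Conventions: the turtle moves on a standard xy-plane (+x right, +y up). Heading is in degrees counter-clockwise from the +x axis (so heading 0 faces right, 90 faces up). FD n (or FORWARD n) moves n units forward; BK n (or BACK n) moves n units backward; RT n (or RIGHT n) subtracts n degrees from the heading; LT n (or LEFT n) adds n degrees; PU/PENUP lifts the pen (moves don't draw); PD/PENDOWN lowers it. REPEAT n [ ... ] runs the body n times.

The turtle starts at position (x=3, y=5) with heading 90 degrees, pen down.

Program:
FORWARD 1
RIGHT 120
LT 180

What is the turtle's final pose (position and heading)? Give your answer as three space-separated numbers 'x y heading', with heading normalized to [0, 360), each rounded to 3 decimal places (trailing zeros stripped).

Answer: 3 6 150

Derivation:
Executing turtle program step by step:
Start: pos=(3,5), heading=90, pen down
FD 1: (3,5) -> (3,6) [heading=90, draw]
RT 120: heading 90 -> 330
LT 180: heading 330 -> 150
Final: pos=(3,6), heading=150, 1 segment(s) drawn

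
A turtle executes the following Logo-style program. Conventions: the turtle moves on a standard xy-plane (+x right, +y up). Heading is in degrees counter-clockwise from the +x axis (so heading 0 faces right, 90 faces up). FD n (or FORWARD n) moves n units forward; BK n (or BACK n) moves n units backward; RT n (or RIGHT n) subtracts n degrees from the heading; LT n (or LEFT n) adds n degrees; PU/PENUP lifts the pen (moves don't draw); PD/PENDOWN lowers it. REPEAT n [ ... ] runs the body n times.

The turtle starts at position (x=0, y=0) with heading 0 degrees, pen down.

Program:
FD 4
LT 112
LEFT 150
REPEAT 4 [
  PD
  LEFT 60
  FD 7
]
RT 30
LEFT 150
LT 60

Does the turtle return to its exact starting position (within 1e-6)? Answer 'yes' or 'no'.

Executing turtle program step by step:
Start: pos=(0,0), heading=0, pen down
FD 4: (0,0) -> (4,0) [heading=0, draw]
LT 112: heading 0 -> 112
LT 150: heading 112 -> 262
REPEAT 4 [
  -- iteration 1/4 --
  PD: pen down
  LT 60: heading 262 -> 322
  FD 7: (4,0) -> (9.516,-4.31) [heading=322, draw]
  -- iteration 2/4 --
  PD: pen down
  LT 60: heading 322 -> 22
  FD 7: (9.516,-4.31) -> (16.006,-1.687) [heading=22, draw]
  -- iteration 3/4 --
  PD: pen down
  LT 60: heading 22 -> 82
  FD 7: (16.006,-1.687) -> (16.981,5.244) [heading=82, draw]
  -- iteration 4/4 --
  PD: pen down
  LT 60: heading 82 -> 142
  FD 7: (16.981,5.244) -> (11.464,9.554) [heading=142, draw]
]
RT 30: heading 142 -> 112
LT 150: heading 112 -> 262
LT 60: heading 262 -> 322
Final: pos=(11.464,9.554), heading=322, 5 segment(s) drawn

Start position: (0, 0)
Final position: (11.464, 9.554)
Distance = 14.924; >= 1e-6 -> NOT closed

Answer: no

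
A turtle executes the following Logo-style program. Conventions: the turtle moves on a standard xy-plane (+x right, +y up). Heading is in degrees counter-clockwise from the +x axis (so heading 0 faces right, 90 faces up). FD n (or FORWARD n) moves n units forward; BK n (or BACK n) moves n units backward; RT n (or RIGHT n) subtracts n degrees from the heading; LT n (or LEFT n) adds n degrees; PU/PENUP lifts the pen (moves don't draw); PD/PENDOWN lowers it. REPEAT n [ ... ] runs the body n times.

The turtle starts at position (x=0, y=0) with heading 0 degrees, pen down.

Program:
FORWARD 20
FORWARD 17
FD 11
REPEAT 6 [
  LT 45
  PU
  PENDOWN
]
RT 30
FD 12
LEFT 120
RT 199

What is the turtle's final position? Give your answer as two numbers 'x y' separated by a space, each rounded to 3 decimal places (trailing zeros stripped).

Executing turtle program step by step:
Start: pos=(0,0), heading=0, pen down
FD 20: (0,0) -> (20,0) [heading=0, draw]
FD 17: (20,0) -> (37,0) [heading=0, draw]
FD 11: (37,0) -> (48,0) [heading=0, draw]
REPEAT 6 [
  -- iteration 1/6 --
  LT 45: heading 0 -> 45
  PU: pen up
  PD: pen down
  -- iteration 2/6 --
  LT 45: heading 45 -> 90
  PU: pen up
  PD: pen down
  -- iteration 3/6 --
  LT 45: heading 90 -> 135
  PU: pen up
  PD: pen down
  -- iteration 4/6 --
  LT 45: heading 135 -> 180
  PU: pen up
  PD: pen down
  -- iteration 5/6 --
  LT 45: heading 180 -> 225
  PU: pen up
  PD: pen down
  -- iteration 6/6 --
  LT 45: heading 225 -> 270
  PU: pen up
  PD: pen down
]
RT 30: heading 270 -> 240
FD 12: (48,0) -> (42,-10.392) [heading=240, draw]
LT 120: heading 240 -> 0
RT 199: heading 0 -> 161
Final: pos=(42,-10.392), heading=161, 4 segment(s) drawn

Answer: 42 -10.392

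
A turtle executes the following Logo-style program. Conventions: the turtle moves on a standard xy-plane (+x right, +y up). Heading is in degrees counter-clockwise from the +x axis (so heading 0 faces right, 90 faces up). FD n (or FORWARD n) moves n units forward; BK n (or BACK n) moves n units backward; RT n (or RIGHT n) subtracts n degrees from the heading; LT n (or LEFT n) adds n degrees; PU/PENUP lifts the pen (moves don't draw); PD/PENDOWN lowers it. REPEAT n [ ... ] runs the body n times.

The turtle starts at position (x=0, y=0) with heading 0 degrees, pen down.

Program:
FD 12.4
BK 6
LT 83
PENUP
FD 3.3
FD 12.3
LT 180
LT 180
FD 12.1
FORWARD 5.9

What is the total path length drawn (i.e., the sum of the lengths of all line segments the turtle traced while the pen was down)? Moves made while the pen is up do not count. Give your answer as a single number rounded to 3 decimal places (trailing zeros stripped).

Executing turtle program step by step:
Start: pos=(0,0), heading=0, pen down
FD 12.4: (0,0) -> (12.4,0) [heading=0, draw]
BK 6: (12.4,0) -> (6.4,0) [heading=0, draw]
LT 83: heading 0 -> 83
PU: pen up
FD 3.3: (6.4,0) -> (6.802,3.275) [heading=83, move]
FD 12.3: (6.802,3.275) -> (8.301,15.484) [heading=83, move]
LT 180: heading 83 -> 263
LT 180: heading 263 -> 83
FD 12.1: (8.301,15.484) -> (9.776,27.494) [heading=83, move]
FD 5.9: (9.776,27.494) -> (10.495,33.35) [heading=83, move]
Final: pos=(10.495,33.35), heading=83, 2 segment(s) drawn

Segment lengths:
  seg 1: (0,0) -> (12.4,0), length = 12.4
  seg 2: (12.4,0) -> (6.4,0), length = 6
Total = 18.4

Answer: 18.4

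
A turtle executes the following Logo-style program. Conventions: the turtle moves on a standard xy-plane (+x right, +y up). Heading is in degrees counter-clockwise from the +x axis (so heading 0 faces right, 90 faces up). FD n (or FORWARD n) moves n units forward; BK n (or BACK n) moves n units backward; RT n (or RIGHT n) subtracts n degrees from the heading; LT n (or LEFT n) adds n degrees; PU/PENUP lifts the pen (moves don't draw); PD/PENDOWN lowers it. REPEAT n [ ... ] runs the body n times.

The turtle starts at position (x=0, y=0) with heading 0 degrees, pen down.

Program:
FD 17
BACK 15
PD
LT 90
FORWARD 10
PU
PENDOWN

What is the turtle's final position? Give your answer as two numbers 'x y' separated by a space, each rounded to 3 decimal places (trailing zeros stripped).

Answer: 2 10

Derivation:
Executing turtle program step by step:
Start: pos=(0,0), heading=0, pen down
FD 17: (0,0) -> (17,0) [heading=0, draw]
BK 15: (17,0) -> (2,0) [heading=0, draw]
PD: pen down
LT 90: heading 0 -> 90
FD 10: (2,0) -> (2,10) [heading=90, draw]
PU: pen up
PD: pen down
Final: pos=(2,10), heading=90, 3 segment(s) drawn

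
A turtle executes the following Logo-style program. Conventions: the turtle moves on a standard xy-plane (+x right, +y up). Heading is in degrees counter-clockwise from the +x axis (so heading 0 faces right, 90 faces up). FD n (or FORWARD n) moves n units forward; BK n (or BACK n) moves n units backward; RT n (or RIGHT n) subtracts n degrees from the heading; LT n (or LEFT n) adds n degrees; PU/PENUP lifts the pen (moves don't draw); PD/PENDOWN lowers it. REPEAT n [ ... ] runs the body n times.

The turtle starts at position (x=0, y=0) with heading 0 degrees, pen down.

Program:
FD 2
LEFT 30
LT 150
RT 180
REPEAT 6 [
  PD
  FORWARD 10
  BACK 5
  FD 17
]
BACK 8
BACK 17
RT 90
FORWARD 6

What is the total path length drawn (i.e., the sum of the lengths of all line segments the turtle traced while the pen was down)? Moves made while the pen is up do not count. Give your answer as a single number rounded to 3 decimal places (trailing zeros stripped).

Executing turtle program step by step:
Start: pos=(0,0), heading=0, pen down
FD 2: (0,0) -> (2,0) [heading=0, draw]
LT 30: heading 0 -> 30
LT 150: heading 30 -> 180
RT 180: heading 180 -> 0
REPEAT 6 [
  -- iteration 1/6 --
  PD: pen down
  FD 10: (2,0) -> (12,0) [heading=0, draw]
  BK 5: (12,0) -> (7,0) [heading=0, draw]
  FD 17: (7,0) -> (24,0) [heading=0, draw]
  -- iteration 2/6 --
  PD: pen down
  FD 10: (24,0) -> (34,0) [heading=0, draw]
  BK 5: (34,0) -> (29,0) [heading=0, draw]
  FD 17: (29,0) -> (46,0) [heading=0, draw]
  -- iteration 3/6 --
  PD: pen down
  FD 10: (46,0) -> (56,0) [heading=0, draw]
  BK 5: (56,0) -> (51,0) [heading=0, draw]
  FD 17: (51,0) -> (68,0) [heading=0, draw]
  -- iteration 4/6 --
  PD: pen down
  FD 10: (68,0) -> (78,0) [heading=0, draw]
  BK 5: (78,0) -> (73,0) [heading=0, draw]
  FD 17: (73,0) -> (90,0) [heading=0, draw]
  -- iteration 5/6 --
  PD: pen down
  FD 10: (90,0) -> (100,0) [heading=0, draw]
  BK 5: (100,0) -> (95,0) [heading=0, draw]
  FD 17: (95,0) -> (112,0) [heading=0, draw]
  -- iteration 6/6 --
  PD: pen down
  FD 10: (112,0) -> (122,0) [heading=0, draw]
  BK 5: (122,0) -> (117,0) [heading=0, draw]
  FD 17: (117,0) -> (134,0) [heading=0, draw]
]
BK 8: (134,0) -> (126,0) [heading=0, draw]
BK 17: (126,0) -> (109,0) [heading=0, draw]
RT 90: heading 0 -> 270
FD 6: (109,0) -> (109,-6) [heading=270, draw]
Final: pos=(109,-6), heading=270, 22 segment(s) drawn

Segment lengths:
  seg 1: (0,0) -> (2,0), length = 2
  seg 2: (2,0) -> (12,0), length = 10
  seg 3: (12,0) -> (7,0), length = 5
  seg 4: (7,0) -> (24,0), length = 17
  seg 5: (24,0) -> (34,0), length = 10
  seg 6: (34,0) -> (29,0), length = 5
  seg 7: (29,0) -> (46,0), length = 17
  seg 8: (46,0) -> (56,0), length = 10
  seg 9: (56,0) -> (51,0), length = 5
  seg 10: (51,0) -> (68,0), length = 17
  seg 11: (68,0) -> (78,0), length = 10
  seg 12: (78,0) -> (73,0), length = 5
  seg 13: (73,0) -> (90,0), length = 17
  seg 14: (90,0) -> (100,0), length = 10
  seg 15: (100,0) -> (95,0), length = 5
  seg 16: (95,0) -> (112,0), length = 17
  seg 17: (112,0) -> (122,0), length = 10
  seg 18: (122,0) -> (117,0), length = 5
  seg 19: (117,0) -> (134,0), length = 17
  seg 20: (134,0) -> (126,0), length = 8
  seg 21: (126,0) -> (109,0), length = 17
  seg 22: (109,0) -> (109,-6), length = 6
Total = 225

Answer: 225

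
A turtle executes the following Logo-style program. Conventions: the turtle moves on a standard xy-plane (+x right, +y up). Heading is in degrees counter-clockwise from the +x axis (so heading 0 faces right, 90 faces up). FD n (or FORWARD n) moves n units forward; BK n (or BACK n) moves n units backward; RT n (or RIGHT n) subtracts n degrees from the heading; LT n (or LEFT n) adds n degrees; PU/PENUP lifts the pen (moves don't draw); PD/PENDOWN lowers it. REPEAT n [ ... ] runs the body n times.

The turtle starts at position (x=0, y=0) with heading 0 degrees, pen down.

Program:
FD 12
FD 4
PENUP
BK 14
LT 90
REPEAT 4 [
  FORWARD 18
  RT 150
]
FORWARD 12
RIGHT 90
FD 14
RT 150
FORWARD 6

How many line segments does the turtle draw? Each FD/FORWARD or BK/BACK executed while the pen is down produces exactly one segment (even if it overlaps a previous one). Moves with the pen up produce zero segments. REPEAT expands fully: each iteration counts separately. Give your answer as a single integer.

Answer: 2

Derivation:
Executing turtle program step by step:
Start: pos=(0,0), heading=0, pen down
FD 12: (0,0) -> (12,0) [heading=0, draw]
FD 4: (12,0) -> (16,0) [heading=0, draw]
PU: pen up
BK 14: (16,0) -> (2,0) [heading=0, move]
LT 90: heading 0 -> 90
REPEAT 4 [
  -- iteration 1/4 --
  FD 18: (2,0) -> (2,18) [heading=90, move]
  RT 150: heading 90 -> 300
  -- iteration 2/4 --
  FD 18: (2,18) -> (11,2.412) [heading=300, move]
  RT 150: heading 300 -> 150
  -- iteration 3/4 --
  FD 18: (11,2.412) -> (-4.588,11.412) [heading=150, move]
  RT 150: heading 150 -> 0
  -- iteration 4/4 --
  FD 18: (-4.588,11.412) -> (13.412,11.412) [heading=0, move]
  RT 150: heading 0 -> 210
]
FD 12: (13.412,11.412) -> (3.019,5.412) [heading=210, move]
RT 90: heading 210 -> 120
FD 14: (3.019,5.412) -> (-3.981,17.536) [heading=120, move]
RT 150: heading 120 -> 330
FD 6: (-3.981,17.536) -> (1.215,14.536) [heading=330, move]
Final: pos=(1.215,14.536), heading=330, 2 segment(s) drawn
Segments drawn: 2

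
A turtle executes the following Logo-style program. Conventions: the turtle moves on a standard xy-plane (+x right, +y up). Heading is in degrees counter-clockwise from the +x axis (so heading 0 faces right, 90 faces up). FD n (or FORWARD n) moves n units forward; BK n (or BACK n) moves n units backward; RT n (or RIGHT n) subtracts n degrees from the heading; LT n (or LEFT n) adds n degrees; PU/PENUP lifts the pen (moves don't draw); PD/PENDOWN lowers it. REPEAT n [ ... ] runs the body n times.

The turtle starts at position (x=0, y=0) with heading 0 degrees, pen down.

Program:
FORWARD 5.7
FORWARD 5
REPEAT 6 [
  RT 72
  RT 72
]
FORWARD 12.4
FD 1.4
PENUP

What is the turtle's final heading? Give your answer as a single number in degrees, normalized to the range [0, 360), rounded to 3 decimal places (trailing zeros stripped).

Answer: 216

Derivation:
Executing turtle program step by step:
Start: pos=(0,0), heading=0, pen down
FD 5.7: (0,0) -> (5.7,0) [heading=0, draw]
FD 5: (5.7,0) -> (10.7,0) [heading=0, draw]
REPEAT 6 [
  -- iteration 1/6 --
  RT 72: heading 0 -> 288
  RT 72: heading 288 -> 216
  -- iteration 2/6 --
  RT 72: heading 216 -> 144
  RT 72: heading 144 -> 72
  -- iteration 3/6 --
  RT 72: heading 72 -> 0
  RT 72: heading 0 -> 288
  -- iteration 4/6 --
  RT 72: heading 288 -> 216
  RT 72: heading 216 -> 144
  -- iteration 5/6 --
  RT 72: heading 144 -> 72
  RT 72: heading 72 -> 0
  -- iteration 6/6 --
  RT 72: heading 0 -> 288
  RT 72: heading 288 -> 216
]
FD 12.4: (10.7,0) -> (0.668,-7.289) [heading=216, draw]
FD 1.4: (0.668,-7.289) -> (-0.464,-8.111) [heading=216, draw]
PU: pen up
Final: pos=(-0.464,-8.111), heading=216, 4 segment(s) drawn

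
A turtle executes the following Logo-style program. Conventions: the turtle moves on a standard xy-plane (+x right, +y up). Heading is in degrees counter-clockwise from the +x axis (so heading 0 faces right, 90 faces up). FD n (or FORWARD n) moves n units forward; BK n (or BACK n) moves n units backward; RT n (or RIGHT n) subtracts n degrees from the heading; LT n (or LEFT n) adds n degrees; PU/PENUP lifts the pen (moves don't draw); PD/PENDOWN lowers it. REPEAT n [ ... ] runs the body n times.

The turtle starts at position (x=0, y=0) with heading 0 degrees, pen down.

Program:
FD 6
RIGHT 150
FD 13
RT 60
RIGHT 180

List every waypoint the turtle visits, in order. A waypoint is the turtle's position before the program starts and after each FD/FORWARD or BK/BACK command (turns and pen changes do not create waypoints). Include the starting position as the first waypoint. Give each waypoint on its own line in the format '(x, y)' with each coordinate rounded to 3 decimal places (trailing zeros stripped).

Answer: (0, 0)
(6, 0)
(-5.258, -6.5)

Derivation:
Executing turtle program step by step:
Start: pos=(0,0), heading=0, pen down
FD 6: (0,0) -> (6,0) [heading=0, draw]
RT 150: heading 0 -> 210
FD 13: (6,0) -> (-5.258,-6.5) [heading=210, draw]
RT 60: heading 210 -> 150
RT 180: heading 150 -> 330
Final: pos=(-5.258,-6.5), heading=330, 2 segment(s) drawn
Waypoints (3 total):
(0, 0)
(6, 0)
(-5.258, -6.5)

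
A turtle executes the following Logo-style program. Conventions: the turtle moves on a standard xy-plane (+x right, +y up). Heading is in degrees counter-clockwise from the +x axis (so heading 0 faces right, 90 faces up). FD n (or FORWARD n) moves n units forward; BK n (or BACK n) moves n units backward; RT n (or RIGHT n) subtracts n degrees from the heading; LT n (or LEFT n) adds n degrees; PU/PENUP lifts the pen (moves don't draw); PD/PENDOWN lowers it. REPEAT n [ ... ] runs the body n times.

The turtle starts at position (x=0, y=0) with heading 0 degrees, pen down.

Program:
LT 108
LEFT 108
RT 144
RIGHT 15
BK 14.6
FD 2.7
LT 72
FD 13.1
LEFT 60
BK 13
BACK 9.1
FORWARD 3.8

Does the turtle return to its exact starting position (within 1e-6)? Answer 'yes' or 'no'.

Executing turtle program step by step:
Start: pos=(0,0), heading=0, pen down
LT 108: heading 0 -> 108
LT 108: heading 108 -> 216
RT 144: heading 216 -> 72
RT 15: heading 72 -> 57
BK 14.6: (0,0) -> (-7.952,-12.245) [heading=57, draw]
FD 2.7: (-7.952,-12.245) -> (-6.481,-9.98) [heading=57, draw]
LT 72: heading 57 -> 129
FD 13.1: (-6.481,-9.98) -> (-14.725,0.2) [heading=129, draw]
LT 60: heading 129 -> 189
BK 13: (-14.725,0.2) -> (-1.885,2.234) [heading=189, draw]
BK 9.1: (-1.885,2.234) -> (7.103,3.658) [heading=189, draw]
FD 3.8: (7.103,3.658) -> (3.349,3.063) [heading=189, draw]
Final: pos=(3.349,3.063), heading=189, 6 segment(s) drawn

Start position: (0, 0)
Final position: (3.349, 3.063)
Distance = 4.539; >= 1e-6 -> NOT closed

Answer: no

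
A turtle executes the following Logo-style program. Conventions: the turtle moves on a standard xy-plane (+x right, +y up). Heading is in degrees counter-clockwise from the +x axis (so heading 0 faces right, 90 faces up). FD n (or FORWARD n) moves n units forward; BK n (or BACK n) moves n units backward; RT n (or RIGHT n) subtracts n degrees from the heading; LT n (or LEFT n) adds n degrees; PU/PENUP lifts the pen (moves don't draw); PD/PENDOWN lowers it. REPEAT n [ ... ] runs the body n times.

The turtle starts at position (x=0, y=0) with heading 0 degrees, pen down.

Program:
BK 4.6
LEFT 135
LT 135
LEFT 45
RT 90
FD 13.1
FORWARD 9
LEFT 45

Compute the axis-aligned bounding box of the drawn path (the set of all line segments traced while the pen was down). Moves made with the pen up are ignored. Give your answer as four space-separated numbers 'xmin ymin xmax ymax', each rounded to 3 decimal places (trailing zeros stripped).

Executing turtle program step by step:
Start: pos=(0,0), heading=0, pen down
BK 4.6: (0,0) -> (-4.6,0) [heading=0, draw]
LT 135: heading 0 -> 135
LT 135: heading 135 -> 270
LT 45: heading 270 -> 315
RT 90: heading 315 -> 225
FD 13.1: (-4.6,0) -> (-13.863,-9.263) [heading=225, draw]
FD 9: (-13.863,-9.263) -> (-20.227,-15.627) [heading=225, draw]
LT 45: heading 225 -> 270
Final: pos=(-20.227,-15.627), heading=270, 3 segment(s) drawn

Segment endpoints: x in {-20.227, -13.863, -4.6, 0}, y in {-15.627, -9.263, 0}
xmin=-20.227, ymin=-15.627, xmax=0, ymax=0

Answer: -20.227 -15.627 0 0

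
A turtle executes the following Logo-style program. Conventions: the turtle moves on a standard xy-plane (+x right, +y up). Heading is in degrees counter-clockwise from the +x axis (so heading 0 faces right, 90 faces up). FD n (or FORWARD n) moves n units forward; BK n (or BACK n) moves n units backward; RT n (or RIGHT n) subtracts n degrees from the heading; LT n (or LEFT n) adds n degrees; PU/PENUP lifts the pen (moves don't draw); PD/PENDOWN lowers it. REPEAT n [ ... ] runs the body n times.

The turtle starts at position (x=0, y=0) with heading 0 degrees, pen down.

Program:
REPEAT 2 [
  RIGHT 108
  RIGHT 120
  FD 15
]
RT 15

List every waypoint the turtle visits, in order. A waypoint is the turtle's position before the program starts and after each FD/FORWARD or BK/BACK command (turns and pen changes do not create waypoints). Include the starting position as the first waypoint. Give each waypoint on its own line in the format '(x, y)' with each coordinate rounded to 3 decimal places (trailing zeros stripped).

Answer: (0, 0)
(-10.037, 11.147)
(-11.605, -3.771)

Derivation:
Executing turtle program step by step:
Start: pos=(0,0), heading=0, pen down
REPEAT 2 [
  -- iteration 1/2 --
  RT 108: heading 0 -> 252
  RT 120: heading 252 -> 132
  FD 15: (0,0) -> (-10.037,11.147) [heading=132, draw]
  -- iteration 2/2 --
  RT 108: heading 132 -> 24
  RT 120: heading 24 -> 264
  FD 15: (-10.037,11.147) -> (-11.605,-3.771) [heading=264, draw]
]
RT 15: heading 264 -> 249
Final: pos=(-11.605,-3.771), heading=249, 2 segment(s) drawn
Waypoints (3 total):
(0, 0)
(-10.037, 11.147)
(-11.605, -3.771)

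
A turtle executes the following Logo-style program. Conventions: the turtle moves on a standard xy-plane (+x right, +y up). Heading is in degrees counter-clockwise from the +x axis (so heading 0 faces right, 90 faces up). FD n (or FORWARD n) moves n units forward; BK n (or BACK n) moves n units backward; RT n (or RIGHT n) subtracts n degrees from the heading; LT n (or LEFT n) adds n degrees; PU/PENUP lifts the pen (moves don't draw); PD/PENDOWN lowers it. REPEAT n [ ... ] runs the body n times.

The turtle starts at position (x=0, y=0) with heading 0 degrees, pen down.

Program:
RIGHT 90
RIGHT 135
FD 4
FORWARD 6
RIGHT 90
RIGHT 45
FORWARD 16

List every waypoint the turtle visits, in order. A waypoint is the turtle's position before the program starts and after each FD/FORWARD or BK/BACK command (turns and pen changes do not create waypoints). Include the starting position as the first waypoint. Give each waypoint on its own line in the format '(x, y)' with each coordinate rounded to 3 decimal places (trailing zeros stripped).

Executing turtle program step by step:
Start: pos=(0,0), heading=0, pen down
RT 90: heading 0 -> 270
RT 135: heading 270 -> 135
FD 4: (0,0) -> (-2.828,2.828) [heading=135, draw]
FD 6: (-2.828,2.828) -> (-7.071,7.071) [heading=135, draw]
RT 90: heading 135 -> 45
RT 45: heading 45 -> 0
FD 16: (-7.071,7.071) -> (8.929,7.071) [heading=0, draw]
Final: pos=(8.929,7.071), heading=0, 3 segment(s) drawn
Waypoints (4 total):
(0, 0)
(-2.828, 2.828)
(-7.071, 7.071)
(8.929, 7.071)

Answer: (0, 0)
(-2.828, 2.828)
(-7.071, 7.071)
(8.929, 7.071)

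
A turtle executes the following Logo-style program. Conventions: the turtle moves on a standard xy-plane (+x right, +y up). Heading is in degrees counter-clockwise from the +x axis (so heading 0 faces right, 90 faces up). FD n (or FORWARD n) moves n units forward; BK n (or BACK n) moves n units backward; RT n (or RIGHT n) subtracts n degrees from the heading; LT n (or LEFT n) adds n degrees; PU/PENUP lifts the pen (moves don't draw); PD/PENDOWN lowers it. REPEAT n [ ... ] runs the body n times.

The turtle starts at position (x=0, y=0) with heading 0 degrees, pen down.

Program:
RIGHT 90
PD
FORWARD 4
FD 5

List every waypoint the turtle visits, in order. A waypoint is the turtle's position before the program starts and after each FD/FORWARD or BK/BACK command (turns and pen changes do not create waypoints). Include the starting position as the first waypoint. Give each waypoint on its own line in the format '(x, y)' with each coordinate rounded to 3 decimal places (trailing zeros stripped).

Executing turtle program step by step:
Start: pos=(0,0), heading=0, pen down
RT 90: heading 0 -> 270
PD: pen down
FD 4: (0,0) -> (0,-4) [heading=270, draw]
FD 5: (0,-4) -> (0,-9) [heading=270, draw]
Final: pos=(0,-9), heading=270, 2 segment(s) drawn
Waypoints (3 total):
(0, 0)
(0, -4)
(0, -9)

Answer: (0, 0)
(0, -4)
(0, -9)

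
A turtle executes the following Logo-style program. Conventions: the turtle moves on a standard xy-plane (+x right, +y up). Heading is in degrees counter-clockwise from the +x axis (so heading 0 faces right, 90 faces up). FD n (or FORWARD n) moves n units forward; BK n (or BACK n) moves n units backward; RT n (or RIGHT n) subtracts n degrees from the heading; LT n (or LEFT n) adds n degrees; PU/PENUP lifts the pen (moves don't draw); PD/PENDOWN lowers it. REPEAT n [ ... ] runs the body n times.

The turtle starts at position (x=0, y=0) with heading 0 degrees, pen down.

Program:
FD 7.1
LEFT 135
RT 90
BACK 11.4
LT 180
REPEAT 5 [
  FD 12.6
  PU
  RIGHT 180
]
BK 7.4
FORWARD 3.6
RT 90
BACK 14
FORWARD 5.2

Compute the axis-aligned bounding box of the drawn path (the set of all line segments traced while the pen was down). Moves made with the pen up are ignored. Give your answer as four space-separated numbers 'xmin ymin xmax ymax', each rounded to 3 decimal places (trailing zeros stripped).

Executing turtle program step by step:
Start: pos=(0,0), heading=0, pen down
FD 7.1: (0,0) -> (7.1,0) [heading=0, draw]
LT 135: heading 0 -> 135
RT 90: heading 135 -> 45
BK 11.4: (7.1,0) -> (-0.961,-8.061) [heading=45, draw]
LT 180: heading 45 -> 225
REPEAT 5 [
  -- iteration 1/5 --
  FD 12.6: (-0.961,-8.061) -> (-9.871,-16.971) [heading=225, draw]
  PU: pen up
  RT 180: heading 225 -> 45
  -- iteration 2/5 --
  FD 12.6: (-9.871,-16.971) -> (-0.961,-8.061) [heading=45, move]
  PU: pen up
  RT 180: heading 45 -> 225
  -- iteration 3/5 --
  FD 12.6: (-0.961,-8.061) -> (-9.871,-16.971) [heading=225, move]
  PU: pen up
  RT 180: heading 225 -> 45
  -- iteration 4/5 --
  FD 12.6: (-9.871,-16.971) -> (-0.961,-8.061) [heading=45, move]
  PU: pen up
  RT 180: heading 45 -> 225
  -- iteration 5/5 --
  FD 12.6: (-0.961,-8.061) -> (-9.871,-16.971) [heading=225, move]
  PU: pen up
  RT 180: heading 225 -> 45
]
BK 7.4: (-9.871,-16.971) -> (-15.103,-22.203) [heading=45, move]
FD 3.6: (-15.103,-22.203) -> (-12.558,-19.658) [heading=45, move]
RT 90: heading 45 -> 315
BK 14: (-12.558,-19.658) -> (-22.457,-9.758) [heading=315, move]
FD 5.2: (-22.457,-9.758) -> (-18.78,-13.435) [heading=315, move]
Final: pos=(-18.78,-13.435), heading=315, 3 segment(s) drawn

Segment endpoints: x in {-9.871, -0.961, 0, 7.1}, y in {-16.971, -8.061, 0}
xmin=-9.871, ymin=-16.971, xmax=7.1, ymax=0

Answer: -9.871 -16.971 7.1 0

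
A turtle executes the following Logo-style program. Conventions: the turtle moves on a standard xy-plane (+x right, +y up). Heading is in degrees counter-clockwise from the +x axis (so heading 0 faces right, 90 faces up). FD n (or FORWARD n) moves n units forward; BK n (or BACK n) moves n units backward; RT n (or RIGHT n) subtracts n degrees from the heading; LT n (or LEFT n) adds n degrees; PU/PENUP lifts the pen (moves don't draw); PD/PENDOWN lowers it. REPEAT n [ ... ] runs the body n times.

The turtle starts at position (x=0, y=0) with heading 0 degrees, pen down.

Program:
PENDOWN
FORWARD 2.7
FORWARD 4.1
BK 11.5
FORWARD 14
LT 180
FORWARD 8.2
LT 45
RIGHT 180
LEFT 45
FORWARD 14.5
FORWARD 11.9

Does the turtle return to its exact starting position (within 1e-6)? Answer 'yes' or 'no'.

Executing turtle program step by step:
Start: pos=(0,0), heading=0, pen down
PD: pen down
FD 2.7: (0,0) -> (2.7,0) [heading=0, draw]
FD 4.1: (2.7,0) -> (6.8,0) [heading=0, draw]
BK 11.5: (6.8,0) -> (-4.7,0) [heading=0, draw]
FD 14: (-4.7,0) -> (9.3,0) [heading=0, draw]
LT 180: heading 0 -> 180
FD 8.2: (9.3,0) -> (1.1,0) [heading=180, draw]
LT 45: heading 180 -> 225
RT 180: heading 225 -> 45
LT 45: heading 45 -> 90
FD 14.5: (1.1,0) -> (1.1,14.5) [heading=90, draw]
FD 11.9: (1.1,14.5) -> (1.1,26.4) [heading=90, draw]
Final: pos=(1.1,26.4), heading=90, 7 segment(s) drawn

Start position: (0, 0)
Final position: (1.1, 26.4)
Distance = 26.423; >= 1e-6 -> NOT closed

Answer: no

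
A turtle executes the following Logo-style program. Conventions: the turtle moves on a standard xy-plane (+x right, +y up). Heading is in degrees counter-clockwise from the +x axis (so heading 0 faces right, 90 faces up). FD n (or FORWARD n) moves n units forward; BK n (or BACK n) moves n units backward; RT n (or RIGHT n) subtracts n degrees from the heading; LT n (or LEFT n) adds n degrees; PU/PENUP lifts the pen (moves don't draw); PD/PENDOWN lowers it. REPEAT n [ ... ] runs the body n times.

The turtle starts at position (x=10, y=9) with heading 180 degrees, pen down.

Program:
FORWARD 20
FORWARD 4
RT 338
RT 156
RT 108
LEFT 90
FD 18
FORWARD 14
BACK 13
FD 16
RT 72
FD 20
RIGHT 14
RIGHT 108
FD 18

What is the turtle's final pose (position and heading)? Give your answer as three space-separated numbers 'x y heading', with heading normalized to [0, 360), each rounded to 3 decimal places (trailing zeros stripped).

Answer: 13.825 7.184 194

Derivation:
Executing turtle program step by step:
Start: pos=(10,9), heading=180, pen down
FD 20: (10,9) -> (-10,9) [heading=180, draw]
FD 4: (-10,9) -> (-14,9) [heading=180, draw]
RT 338: heading 180 -> 202
RT 156: heading 202 -> 46
RT 108: heading 46 -> 298
LT 90: heading 298 -> 28
FD 18: (-14,9) -> (1.893,17.45) [heading=28, draw]
FD 14: (1.893,17.45) -> (14.254,24.023) [heading=28, draw]
BK 13: (14.254,24.023) -> (2.776,17.92) [heading=28, draw]
FD 16: (2.776,17.92) -> (16.903,25.432) [heading=28, draw]
RT 72: heading 28 -> 316
FD 20: (16.903,25.432) -> (31.29,11.538) [heading=316, draw]
RT 14: heading 316 -> 302
RT 108: heading 302 -> 194
FD 18: (31.29,11.538) -> (13.825,7.184) [heading=194, draw]
Final: pos=(13.825,7.184), heading=194, 8 segment(s) drawn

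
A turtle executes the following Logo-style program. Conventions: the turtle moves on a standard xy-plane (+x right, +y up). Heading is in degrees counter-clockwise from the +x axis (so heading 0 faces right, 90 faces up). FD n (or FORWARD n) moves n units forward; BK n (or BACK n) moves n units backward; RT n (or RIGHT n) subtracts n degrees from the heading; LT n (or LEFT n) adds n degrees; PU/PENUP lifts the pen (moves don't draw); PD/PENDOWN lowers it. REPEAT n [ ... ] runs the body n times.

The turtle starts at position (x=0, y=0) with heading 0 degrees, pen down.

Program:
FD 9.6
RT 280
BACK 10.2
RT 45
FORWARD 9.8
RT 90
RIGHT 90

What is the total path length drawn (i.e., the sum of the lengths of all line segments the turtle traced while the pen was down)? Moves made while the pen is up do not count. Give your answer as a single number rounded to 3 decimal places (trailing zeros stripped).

Executing turtle program step by step:
Start: pos=(0,0), heading=0, pen down
FD 9.6: (0,0) -> (9.6,0) [heading=0, draw]
RT 280: heading 0 -> 80
BK 10.2: (9.6,0) -> (7.829,-10.045) [heading=80, draw]
RT 45: heading 80 -> 35
FD 9.8: (7.829,-10.045) -> (15.856,-4.424) [heading=35, draw]
RT 90: heading 35 -> 305
RT 90: heading 305 -> 215
Final: pos=(15.856,-4.424), heading=215, 3 segment(s) drawn

Segment lengths:
  seg 1: (0,0) -> (9.6,0), length = 9.6
  seg 2: (9.6,0) -> (7.829,-10.045), length = 10.2
  seg 3: (7.829,-10.045) -> (15.856,-4.424), length = 9.8
Total = 29.6

Answer: 29.6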